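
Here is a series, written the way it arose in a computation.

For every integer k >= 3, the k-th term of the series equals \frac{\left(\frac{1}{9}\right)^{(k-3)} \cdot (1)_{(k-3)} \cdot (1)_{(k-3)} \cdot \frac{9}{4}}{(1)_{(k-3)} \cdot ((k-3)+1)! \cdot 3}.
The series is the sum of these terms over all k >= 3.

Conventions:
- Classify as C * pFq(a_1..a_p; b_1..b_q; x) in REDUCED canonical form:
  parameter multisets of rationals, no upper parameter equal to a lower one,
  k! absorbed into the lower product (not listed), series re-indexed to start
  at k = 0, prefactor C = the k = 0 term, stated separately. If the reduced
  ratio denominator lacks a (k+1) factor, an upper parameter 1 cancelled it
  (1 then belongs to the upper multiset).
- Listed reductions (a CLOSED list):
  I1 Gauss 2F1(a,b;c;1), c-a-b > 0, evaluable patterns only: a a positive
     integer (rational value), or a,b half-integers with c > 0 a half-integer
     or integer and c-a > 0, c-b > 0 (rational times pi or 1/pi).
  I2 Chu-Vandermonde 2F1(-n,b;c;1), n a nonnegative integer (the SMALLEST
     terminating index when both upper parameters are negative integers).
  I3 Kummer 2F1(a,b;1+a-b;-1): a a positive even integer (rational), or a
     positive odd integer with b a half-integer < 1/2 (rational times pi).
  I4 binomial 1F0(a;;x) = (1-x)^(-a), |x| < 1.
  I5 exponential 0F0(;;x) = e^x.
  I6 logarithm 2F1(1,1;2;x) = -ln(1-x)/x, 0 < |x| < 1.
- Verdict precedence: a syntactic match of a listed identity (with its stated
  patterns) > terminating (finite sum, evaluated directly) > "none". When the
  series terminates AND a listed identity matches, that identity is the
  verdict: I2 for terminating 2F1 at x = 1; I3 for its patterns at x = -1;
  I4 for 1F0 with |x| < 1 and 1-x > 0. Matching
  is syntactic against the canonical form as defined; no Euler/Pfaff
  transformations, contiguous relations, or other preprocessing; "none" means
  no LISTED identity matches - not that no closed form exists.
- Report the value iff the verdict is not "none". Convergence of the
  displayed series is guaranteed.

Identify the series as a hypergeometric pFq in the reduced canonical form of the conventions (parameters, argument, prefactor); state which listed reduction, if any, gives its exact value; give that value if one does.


The series (x = \frac{1}{9}) is 2F1: upper {1, 1}, lower {2}, prefactor \frac{3}{4}. Verdict at x = \frac{1}{9}: the logarithmic series (I6) matches (the logarithm: parameters (1,1;2), x = \frac{1}{9}). Exact value: \left(-\frac{27}{4}\right) \cdot \ln\left(\frac{8}{9}\right).

First insight: t_0 being \frac{3}{4}, the denominator's factorial ratio (prefactor 3/4) is a lower Pochhammer.
Consecutive-term ratio: r(k) = \frac{1}{9} * (k+1) (k+1) / [(k+2) (k+1)] - poly over poly, x = \frac{1}{9} from leading terms; C = \frac{3}{4} at k = 0.


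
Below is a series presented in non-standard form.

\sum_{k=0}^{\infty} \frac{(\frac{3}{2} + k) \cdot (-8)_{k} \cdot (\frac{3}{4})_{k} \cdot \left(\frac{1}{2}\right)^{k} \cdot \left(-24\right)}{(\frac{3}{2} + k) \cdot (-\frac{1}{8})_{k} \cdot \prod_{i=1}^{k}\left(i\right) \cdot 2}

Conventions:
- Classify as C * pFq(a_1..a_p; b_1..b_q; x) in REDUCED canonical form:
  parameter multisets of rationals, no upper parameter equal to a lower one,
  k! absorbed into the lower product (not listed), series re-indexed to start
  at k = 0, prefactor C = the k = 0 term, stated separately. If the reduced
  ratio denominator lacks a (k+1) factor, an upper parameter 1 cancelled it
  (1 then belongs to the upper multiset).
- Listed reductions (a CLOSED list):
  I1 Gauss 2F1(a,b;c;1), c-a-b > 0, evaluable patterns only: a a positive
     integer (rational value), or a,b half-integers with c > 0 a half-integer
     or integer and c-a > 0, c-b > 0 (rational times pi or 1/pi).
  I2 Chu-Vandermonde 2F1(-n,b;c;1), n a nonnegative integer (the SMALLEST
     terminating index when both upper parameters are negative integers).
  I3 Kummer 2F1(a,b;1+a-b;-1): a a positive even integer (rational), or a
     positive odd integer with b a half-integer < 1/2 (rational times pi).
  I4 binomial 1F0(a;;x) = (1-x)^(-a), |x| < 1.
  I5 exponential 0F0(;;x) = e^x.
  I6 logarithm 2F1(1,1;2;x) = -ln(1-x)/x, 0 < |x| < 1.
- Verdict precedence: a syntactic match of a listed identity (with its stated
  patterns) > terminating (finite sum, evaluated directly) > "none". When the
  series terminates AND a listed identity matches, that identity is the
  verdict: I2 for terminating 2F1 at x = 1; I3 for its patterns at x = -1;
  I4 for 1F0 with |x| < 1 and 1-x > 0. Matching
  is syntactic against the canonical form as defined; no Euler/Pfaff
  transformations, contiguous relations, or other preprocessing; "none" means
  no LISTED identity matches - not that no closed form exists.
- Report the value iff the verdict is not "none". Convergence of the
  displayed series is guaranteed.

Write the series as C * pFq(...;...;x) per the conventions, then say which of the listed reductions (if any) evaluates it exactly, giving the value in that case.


At argument \frac{1}{2}: a 2F1 with upper {-8, \frac{3}{4}}, lower {-\frac{1}{8}}, scaled by C = -12. Verdict: terminating. With -8 upstairs the series is a 9-term polynomial sum; evaluated term by term. Hence: -\frac{18428928}{2178215}.

First insight: with t_0 = -12, k + 3/2 divides numerator and denominator alike; C = -12, x = 1/2 after cancelling.
Adjacent-term ratio: r(k) = \frac{1}{2} * (k-8) (k+\frac{3}{4}) / [(k-\frac{1}{8}) (k+1)] - rational in k, leading ratio \frac{1}{2}; with t_0 = -12, classification follows.


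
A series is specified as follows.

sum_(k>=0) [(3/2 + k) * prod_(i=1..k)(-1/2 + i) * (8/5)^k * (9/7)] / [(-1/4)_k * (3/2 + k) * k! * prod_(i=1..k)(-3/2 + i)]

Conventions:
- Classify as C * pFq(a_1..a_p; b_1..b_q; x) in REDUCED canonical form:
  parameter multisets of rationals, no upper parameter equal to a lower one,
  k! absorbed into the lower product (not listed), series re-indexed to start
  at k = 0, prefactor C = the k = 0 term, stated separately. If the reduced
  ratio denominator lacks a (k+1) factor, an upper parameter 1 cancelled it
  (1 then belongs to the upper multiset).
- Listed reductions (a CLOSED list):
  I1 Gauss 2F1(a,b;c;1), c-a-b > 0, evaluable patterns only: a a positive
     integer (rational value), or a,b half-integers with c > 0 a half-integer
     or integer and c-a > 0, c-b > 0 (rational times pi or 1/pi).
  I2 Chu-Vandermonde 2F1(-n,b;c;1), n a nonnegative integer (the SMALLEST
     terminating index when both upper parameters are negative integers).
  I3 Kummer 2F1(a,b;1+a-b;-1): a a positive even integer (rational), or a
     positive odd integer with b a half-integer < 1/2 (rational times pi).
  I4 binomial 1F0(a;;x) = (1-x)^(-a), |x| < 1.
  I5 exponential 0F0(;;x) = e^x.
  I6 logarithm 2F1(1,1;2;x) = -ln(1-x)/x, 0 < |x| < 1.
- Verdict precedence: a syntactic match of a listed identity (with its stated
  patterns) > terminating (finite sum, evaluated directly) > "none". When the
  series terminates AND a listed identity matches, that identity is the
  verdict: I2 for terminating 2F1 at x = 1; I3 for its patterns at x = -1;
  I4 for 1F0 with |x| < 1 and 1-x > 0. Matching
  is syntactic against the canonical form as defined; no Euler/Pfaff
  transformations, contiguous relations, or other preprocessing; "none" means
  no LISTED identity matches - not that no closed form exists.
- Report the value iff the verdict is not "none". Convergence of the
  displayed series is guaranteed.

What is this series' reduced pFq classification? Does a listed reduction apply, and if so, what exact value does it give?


This is 9/7 * 1F2(1/2; -1/2, -1/4; 8/5) in reduced canonical form. Verdict: no listed reduction: x = 8/5 and upper {1/2} fail every I1-I6 pattern.

Key step: x = (8/5) and the lower running product (prefactor 9/7) is a rising factorial.
Term ratio: r(k) = (8/5) * (k+1/2) / [(k-1/2) (k-1/4) (k+1)] ; factor over Q: parameters, x = (8/5), and C = 9/7.


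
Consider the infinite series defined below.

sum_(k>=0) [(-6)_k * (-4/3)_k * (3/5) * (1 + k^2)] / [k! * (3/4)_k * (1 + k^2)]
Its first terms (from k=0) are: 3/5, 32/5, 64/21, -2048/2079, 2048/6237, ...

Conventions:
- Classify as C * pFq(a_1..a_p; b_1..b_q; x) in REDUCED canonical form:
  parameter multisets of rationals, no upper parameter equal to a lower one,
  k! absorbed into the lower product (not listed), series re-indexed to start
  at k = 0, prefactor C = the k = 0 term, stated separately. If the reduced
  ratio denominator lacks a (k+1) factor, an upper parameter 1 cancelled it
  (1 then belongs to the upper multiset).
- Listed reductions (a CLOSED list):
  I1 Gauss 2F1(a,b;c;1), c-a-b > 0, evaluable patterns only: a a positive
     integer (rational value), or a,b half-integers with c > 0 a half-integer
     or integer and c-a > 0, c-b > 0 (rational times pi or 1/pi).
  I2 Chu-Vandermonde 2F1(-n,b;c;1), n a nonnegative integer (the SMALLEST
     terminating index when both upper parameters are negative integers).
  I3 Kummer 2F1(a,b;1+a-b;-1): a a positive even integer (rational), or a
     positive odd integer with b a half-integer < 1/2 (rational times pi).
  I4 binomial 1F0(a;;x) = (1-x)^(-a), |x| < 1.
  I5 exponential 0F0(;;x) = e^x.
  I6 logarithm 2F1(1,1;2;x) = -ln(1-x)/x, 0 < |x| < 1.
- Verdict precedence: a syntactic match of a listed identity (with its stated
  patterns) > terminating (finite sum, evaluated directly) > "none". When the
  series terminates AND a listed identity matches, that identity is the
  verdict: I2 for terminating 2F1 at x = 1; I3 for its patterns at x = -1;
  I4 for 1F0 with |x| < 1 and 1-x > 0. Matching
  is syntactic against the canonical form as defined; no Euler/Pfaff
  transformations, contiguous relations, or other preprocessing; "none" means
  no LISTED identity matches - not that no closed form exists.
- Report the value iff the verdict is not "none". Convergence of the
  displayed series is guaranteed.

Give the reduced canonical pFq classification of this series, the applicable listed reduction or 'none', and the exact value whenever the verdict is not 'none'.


The series (x = 1) is 2F1: upper {-6, -4/3}, lower {3/4}, prefactor 3/5. Verdict (x = 1): Vandermonde's identity (I2) applies (terminating 2F1 at x = 1 with n = 6, b = -4/3, c = 3/4). Its exact value is 98032795/10512909.

First insight: from the first term 3/5: striking the common factor k^2 + 1 reduces the term (C = 3/5, x = 1).
Consecutive-term ratio: r(k) = 1 * (k-6) (k-4/3) / [(k+3/4) (k+1)] - rational; roots negated = parameters, x = 1, C = 3/5.


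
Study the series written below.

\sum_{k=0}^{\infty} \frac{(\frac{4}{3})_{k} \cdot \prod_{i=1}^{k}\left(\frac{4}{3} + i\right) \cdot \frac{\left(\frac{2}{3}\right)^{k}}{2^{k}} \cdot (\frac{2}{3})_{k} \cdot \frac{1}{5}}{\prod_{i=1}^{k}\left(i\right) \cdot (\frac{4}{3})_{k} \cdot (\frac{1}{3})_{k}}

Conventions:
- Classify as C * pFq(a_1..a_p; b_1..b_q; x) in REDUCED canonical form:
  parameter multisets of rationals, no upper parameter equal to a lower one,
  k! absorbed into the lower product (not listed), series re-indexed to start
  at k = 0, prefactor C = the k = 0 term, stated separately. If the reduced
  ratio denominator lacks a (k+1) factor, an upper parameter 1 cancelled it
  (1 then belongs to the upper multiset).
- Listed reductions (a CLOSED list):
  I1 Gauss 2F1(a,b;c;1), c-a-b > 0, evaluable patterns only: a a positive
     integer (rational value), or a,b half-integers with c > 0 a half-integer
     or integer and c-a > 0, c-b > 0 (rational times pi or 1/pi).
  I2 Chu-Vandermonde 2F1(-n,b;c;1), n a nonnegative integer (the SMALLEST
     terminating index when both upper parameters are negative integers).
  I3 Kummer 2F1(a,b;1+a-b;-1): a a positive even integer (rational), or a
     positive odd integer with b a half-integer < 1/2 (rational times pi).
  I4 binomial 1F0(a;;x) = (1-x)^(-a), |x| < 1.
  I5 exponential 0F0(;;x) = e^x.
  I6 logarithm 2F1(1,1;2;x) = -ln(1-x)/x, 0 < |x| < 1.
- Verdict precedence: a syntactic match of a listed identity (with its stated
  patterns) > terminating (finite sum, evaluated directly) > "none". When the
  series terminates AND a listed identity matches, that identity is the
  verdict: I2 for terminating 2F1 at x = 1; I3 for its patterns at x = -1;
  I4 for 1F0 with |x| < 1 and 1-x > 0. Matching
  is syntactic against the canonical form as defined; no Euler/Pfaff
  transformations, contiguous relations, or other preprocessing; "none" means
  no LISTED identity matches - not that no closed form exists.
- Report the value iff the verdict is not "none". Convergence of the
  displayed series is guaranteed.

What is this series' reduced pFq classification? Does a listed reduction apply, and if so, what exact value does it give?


With C = \frac{1}{5}: the canonical form is 2F1(\frac{2}{3}, \frac{7}{3}; \frac{1}{3}; \frac{1}{3}). Verdict: none - at argument \frac{1}{3} the multisets {\frac{2}{3}, \frac{7}{3}} ; {\frac{1}{3}} match no listed identity.

First insight: t_0 being \frac{1}{5}, the running product (prefactor 1/5) telescopes to a rising factorial.
Term ratio: r(k) = \frac{1}{3} * (k+\frac{2}{3}) (k+\frac{7}{3}) / [(k+\frac{1}{3}) (k+1)] - poly over poly, x = \frac{1}{3} from leading terms; C = \frac{1}{5} at k = 0.


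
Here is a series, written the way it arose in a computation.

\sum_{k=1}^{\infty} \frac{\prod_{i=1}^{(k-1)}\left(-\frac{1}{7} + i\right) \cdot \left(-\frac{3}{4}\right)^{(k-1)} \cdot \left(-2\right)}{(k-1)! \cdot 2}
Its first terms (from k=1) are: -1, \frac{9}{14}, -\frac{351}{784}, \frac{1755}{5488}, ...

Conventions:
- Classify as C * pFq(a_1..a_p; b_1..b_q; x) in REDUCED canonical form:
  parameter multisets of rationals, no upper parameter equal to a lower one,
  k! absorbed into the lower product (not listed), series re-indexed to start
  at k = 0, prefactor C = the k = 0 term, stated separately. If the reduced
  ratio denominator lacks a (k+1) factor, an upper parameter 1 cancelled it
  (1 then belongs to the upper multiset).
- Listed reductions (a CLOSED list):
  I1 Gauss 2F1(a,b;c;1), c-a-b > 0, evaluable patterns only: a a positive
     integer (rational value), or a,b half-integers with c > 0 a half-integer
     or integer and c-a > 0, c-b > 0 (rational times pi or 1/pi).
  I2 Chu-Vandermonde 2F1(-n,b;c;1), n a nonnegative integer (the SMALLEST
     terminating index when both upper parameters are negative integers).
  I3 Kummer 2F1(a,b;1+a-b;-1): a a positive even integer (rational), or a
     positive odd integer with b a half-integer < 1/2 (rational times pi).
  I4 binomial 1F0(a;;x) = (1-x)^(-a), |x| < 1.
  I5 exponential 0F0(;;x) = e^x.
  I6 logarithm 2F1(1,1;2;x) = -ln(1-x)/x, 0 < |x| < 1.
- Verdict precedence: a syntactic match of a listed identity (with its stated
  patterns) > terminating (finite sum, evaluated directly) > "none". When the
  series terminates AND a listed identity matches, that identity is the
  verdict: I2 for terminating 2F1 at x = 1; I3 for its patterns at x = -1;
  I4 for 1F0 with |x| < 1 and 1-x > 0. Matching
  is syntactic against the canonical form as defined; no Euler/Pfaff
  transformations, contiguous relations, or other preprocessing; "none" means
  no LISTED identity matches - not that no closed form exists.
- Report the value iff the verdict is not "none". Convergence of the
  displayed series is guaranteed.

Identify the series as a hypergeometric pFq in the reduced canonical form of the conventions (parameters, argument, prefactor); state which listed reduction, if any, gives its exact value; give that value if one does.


Prefactor -1, argument -\frac{3}{4}: 1F0 with upper {\frac{6}{7}} over lower {-}. Verdict at x = -\frac{3}{4}: the I4 binomial reduction matches (the 1F0 binomial series: exponent -6/7, x = -\frac{3}{4}). Exact value: \left(-1\right) \cdot \left(\frac{7}{4}\right)^{-\frac{6}{7}}.

Key step: x = -\frac{3}{4} and the constant factors (C = -1, x = -3/4) combine into one prefactor.
Ratio: r(k) = -\frac{3}{4} * (k+\frac{6}{7}) / [(k+1)] ; factor over Q: parameters, x = -\frac{3}{4}, and C = -1.


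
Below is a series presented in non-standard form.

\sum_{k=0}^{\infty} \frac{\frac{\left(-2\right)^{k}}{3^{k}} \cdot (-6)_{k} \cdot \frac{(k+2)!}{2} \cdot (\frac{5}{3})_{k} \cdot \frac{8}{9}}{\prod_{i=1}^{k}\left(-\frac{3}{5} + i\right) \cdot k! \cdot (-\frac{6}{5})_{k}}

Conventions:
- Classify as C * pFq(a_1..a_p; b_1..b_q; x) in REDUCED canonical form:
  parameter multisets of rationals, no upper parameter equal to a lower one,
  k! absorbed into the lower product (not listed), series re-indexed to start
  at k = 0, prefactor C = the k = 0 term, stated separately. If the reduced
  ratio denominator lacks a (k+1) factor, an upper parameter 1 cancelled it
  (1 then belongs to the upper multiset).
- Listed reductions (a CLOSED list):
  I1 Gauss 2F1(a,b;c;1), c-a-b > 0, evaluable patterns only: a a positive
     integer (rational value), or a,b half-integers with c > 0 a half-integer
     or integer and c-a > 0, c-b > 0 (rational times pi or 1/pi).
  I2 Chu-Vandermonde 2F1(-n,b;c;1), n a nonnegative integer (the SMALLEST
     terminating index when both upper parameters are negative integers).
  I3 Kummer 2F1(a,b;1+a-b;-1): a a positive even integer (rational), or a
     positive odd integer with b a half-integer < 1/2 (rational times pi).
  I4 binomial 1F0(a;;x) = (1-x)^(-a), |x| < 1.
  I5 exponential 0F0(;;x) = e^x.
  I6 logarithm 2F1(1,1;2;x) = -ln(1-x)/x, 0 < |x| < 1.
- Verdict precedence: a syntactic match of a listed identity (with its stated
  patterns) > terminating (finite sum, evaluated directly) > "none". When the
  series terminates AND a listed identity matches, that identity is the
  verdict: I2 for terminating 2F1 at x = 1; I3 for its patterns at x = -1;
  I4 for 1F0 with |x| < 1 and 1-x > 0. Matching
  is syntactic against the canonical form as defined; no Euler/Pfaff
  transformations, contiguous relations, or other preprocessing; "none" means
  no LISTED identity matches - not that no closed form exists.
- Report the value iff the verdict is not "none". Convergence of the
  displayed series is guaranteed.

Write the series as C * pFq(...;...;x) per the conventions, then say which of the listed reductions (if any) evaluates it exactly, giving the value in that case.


Canonical form: C = \frac{8}{9} times 3F2 with upper {-6, \frac{5}{3}, 3}, lower {-\frac{6}{5}, \frac{2}{5}}, x = -\frac{2}{3}. Verdict: terminating. With -6 upstairs the series is a 7-term polynomial sum; evaluated term by term. Sum: \frac{311285977449087344}{2627873176887}.

First insight: from the first term \frac{8}{9}: the two geometric factors (prefactor 8/9) combine into one argument.
Step ratio: r(k) = -\frac{2}{3} * (k-6) (k+\frac{5}{3}) (k+3) / [(k-\frac{6}{5}) (k+\frac{2}{5}) (k+1)] - rational; roots negated = parameters, x = -\frac{2}{3}, C = \frac{8}{9}.


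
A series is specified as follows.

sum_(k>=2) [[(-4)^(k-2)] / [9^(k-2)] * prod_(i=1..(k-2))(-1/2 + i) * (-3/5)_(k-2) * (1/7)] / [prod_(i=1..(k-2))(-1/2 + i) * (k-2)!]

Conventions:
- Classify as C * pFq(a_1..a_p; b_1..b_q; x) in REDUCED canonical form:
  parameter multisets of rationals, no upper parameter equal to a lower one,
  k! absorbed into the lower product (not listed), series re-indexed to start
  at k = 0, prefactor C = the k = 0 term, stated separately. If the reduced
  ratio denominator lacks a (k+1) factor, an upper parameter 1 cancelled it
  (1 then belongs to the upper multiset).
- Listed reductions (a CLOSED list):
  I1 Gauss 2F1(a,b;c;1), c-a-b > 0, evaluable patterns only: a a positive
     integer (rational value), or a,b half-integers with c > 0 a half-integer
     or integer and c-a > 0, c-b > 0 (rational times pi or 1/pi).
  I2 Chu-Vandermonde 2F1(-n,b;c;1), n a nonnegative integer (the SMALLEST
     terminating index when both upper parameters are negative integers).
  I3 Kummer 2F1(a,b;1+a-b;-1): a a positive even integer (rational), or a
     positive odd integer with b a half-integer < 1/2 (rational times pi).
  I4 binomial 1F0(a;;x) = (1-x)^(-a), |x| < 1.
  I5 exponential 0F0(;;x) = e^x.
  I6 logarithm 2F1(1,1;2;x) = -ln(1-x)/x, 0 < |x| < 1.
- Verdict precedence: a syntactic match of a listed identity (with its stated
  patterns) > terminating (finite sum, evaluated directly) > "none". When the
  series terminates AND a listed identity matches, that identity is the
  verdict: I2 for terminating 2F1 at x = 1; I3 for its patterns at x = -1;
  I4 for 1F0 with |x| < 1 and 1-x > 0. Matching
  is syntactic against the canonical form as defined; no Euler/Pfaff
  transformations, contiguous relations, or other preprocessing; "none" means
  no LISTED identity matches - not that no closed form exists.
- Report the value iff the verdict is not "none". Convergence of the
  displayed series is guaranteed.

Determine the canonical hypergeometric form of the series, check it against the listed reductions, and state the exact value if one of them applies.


The tell: t_0 = 1/7 here, and the two geometric factors (C = 1/7) combine into one argument.
Consecutive-term ratio: r(k) = (-4/9) * (k-3/5) / [(k+1)] - rational in k, leading ratio (-4/9); with t_0 = 1/7, classification follows.

This is 1/7 * 1F0(-3/5; -; -4/9) in reduced canonical form. Verdict: the I4 binomial reduction fires (the 1F0 binomial series: exponent 3/5, x = -4/9). Value: (1/7) * (13/9)^(3/5).


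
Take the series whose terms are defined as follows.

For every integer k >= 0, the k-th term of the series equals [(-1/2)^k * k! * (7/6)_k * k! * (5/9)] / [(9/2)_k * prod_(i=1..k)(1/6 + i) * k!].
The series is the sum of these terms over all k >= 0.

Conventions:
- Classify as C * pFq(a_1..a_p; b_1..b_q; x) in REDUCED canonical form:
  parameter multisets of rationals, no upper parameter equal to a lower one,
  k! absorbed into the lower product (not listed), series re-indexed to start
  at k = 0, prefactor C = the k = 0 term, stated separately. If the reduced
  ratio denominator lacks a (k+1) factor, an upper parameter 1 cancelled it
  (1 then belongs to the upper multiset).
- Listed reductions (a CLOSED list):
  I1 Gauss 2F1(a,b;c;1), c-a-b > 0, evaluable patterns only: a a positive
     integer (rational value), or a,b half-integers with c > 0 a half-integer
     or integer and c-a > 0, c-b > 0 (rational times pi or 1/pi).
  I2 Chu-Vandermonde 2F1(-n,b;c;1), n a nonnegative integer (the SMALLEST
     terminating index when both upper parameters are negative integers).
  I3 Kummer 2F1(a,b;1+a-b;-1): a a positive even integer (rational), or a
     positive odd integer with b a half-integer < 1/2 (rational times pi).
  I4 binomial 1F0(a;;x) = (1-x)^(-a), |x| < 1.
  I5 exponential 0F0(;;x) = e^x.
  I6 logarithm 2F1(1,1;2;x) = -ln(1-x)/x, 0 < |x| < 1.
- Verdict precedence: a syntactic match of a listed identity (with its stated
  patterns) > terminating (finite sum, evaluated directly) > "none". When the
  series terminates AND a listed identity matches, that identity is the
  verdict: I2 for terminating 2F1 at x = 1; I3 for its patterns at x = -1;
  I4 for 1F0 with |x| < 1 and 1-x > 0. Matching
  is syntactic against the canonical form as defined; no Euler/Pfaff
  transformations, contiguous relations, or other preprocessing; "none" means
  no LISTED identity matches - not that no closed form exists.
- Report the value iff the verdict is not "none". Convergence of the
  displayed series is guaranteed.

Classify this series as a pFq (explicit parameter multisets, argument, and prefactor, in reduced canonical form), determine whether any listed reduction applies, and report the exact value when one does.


Canonical form: C = 5/9 times 2F1 with upper {1, 1}, lower {9/2}, x = -1/2. Verdict: none. No listed pattern accepts 2F1(1, 1; 9/2; -1/2).

First insight: from the first term 5/9: the parameter 7/6 appears in both the upper and lower lists and cancels.
Term ratio: r(k) = (-1/2) * (k+1) (k+1) / [(k+9/2) (k+1)] - rational in k, leading ratio (-1/2); with t_0 = 5/9, classification follows.


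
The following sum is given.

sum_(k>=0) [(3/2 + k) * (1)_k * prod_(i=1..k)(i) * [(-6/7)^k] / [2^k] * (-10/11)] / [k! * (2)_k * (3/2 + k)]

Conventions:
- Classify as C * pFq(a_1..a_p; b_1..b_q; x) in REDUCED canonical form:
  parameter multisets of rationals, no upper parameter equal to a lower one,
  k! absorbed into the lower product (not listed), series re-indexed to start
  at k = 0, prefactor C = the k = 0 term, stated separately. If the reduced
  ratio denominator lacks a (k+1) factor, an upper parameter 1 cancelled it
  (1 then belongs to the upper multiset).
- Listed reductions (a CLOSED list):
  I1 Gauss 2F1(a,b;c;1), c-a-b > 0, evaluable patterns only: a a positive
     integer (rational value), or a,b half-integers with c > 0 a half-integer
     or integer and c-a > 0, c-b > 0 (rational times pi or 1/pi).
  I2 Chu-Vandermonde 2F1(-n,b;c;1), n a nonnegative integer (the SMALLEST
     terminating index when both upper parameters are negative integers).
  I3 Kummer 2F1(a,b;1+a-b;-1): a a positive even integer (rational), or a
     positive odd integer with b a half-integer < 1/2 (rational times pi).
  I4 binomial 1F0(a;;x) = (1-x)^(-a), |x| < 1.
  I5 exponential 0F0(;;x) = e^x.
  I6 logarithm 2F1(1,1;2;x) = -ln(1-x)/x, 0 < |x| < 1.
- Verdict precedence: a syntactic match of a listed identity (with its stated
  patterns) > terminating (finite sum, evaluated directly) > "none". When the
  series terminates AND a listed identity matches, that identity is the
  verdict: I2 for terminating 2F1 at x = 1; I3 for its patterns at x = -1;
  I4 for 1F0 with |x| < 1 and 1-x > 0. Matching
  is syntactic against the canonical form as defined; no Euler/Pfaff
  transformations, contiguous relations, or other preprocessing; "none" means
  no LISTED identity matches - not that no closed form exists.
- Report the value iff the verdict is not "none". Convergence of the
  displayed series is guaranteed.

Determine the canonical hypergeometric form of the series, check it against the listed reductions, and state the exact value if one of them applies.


Structural cue: t_0 being -10/11, the running product (C = -10/11) telescopes to a rising factorial.
Term ratio: r(k) = (-3/7) * (k+1) (k+1) / [(k+2) (k+1)] - rational in k, leading ratio (-3/7); with t_0 = -10/11, classification follows.

Reduced: x = -3/7, 2F1, upper = {1, 1}, lower = {2}, C = -10/11. Verdict: logarithm (I6) matches (the logarithm: parameters (1,1;2), x = -3/7). Value: (-70/33) * ln(10/7).


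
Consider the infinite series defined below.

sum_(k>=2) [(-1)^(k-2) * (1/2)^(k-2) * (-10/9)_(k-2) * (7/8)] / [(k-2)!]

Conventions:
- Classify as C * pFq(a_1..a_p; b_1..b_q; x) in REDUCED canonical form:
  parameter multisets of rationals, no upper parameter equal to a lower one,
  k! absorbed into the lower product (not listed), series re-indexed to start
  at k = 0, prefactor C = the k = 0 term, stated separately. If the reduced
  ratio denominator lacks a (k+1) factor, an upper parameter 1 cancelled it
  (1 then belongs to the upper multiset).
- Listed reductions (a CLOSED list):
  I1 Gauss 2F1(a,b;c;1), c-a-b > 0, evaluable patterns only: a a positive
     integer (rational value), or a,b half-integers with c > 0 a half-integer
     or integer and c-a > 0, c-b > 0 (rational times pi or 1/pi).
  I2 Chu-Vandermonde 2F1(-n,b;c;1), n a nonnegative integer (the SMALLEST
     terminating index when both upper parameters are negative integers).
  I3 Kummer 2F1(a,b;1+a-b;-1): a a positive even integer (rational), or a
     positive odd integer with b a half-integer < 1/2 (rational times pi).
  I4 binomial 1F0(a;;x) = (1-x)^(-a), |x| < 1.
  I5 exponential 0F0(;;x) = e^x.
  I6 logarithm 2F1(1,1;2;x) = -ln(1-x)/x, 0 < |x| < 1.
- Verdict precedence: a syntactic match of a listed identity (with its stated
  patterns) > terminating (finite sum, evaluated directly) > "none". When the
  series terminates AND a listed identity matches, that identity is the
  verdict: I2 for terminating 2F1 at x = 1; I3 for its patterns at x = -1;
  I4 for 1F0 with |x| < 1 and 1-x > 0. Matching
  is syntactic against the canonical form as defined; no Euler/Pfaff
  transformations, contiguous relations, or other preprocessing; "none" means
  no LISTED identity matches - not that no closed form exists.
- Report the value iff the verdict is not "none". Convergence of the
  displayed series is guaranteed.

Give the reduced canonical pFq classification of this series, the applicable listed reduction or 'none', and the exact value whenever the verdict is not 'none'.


Prefactor 7/8, argument -1/2: 1F0 with upper {-10/9} over lower {-}. Verdict at x = -1/2: binomial (I4) matches (the 1F0 binomial series: exponent 10/9, x = -1/2). Value: (7/8) * (3/2)^(10/9).

Structural cue: t_0 = 7/8 here, and the (-1)^k factor (prefactor 7/8) folds into the argument's sign.
Adjacent-term ratio: r(k) = (-1/2) * (k-10/9) / [(k+1)] - rational; roots negated = parameters, x = (-1/2), C = 7/8.


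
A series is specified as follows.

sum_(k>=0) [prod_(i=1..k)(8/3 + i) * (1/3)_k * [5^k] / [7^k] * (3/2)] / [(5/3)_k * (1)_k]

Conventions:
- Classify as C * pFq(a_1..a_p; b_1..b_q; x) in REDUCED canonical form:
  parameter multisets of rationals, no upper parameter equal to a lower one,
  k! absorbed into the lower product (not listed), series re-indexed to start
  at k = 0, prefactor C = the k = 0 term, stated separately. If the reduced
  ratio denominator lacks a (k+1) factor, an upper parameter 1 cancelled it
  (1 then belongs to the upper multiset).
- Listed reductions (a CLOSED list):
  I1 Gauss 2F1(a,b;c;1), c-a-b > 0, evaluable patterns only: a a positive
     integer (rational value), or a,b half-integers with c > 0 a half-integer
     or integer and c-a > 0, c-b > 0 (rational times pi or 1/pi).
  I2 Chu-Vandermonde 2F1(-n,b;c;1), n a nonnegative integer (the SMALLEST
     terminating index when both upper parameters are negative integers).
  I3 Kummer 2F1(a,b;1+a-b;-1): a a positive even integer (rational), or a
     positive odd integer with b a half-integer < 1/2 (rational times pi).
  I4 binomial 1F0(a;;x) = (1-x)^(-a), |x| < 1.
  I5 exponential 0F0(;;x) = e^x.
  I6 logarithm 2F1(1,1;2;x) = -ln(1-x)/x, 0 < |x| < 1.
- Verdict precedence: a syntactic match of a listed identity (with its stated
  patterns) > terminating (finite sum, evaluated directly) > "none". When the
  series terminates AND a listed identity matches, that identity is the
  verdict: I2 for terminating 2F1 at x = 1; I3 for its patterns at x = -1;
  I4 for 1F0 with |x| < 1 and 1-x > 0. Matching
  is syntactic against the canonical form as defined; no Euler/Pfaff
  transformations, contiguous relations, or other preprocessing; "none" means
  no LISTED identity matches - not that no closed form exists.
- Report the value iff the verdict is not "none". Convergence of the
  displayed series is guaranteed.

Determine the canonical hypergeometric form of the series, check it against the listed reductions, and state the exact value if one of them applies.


Reduced: x = 5/7, 2F1, upper = {1/3, 11/3}, lower = {5/3}, C = 3/2. Verdict: none. Every listed pattern misses the 2F1 form at 5/7, upper {1/3, 11/3}.

Key step: x = (5/7) and the two geometric factors (prefactor 3/2) combine into one argument.
Ratio: r(k) = (5/7) * (k+1/3) (k+11/3) / [(k+5/3) (k+1)] - rational in k, leading ratio (5/7); with t_0 = 3/2, classification follows.


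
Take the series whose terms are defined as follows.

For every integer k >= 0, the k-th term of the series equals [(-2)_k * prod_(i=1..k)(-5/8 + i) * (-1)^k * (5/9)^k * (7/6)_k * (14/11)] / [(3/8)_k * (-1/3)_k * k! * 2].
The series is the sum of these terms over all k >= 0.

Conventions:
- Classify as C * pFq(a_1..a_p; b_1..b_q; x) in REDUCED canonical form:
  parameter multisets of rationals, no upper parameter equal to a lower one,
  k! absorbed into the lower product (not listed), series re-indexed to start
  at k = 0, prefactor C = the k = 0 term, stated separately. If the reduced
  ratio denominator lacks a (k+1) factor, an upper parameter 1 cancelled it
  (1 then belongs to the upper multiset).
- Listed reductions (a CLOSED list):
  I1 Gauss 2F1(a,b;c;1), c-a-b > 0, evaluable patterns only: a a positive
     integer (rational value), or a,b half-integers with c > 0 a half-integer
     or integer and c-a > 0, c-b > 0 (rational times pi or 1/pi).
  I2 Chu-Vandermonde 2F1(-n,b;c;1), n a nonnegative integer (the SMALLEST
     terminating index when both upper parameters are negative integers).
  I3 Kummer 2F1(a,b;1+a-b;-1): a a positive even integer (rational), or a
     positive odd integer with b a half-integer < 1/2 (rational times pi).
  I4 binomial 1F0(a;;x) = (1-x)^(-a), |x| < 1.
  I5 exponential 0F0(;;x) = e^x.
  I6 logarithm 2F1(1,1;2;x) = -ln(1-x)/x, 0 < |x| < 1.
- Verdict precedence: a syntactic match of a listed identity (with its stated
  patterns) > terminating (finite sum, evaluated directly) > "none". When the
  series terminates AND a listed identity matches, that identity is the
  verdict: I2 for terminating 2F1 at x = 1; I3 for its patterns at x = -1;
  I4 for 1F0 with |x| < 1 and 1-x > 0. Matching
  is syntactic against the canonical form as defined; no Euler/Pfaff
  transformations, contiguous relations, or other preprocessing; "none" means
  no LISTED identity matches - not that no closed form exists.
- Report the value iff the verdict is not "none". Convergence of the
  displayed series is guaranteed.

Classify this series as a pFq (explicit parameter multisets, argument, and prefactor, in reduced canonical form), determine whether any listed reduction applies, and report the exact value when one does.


The series (x = -5/9) is 2F1: upper {-2, 7/6}, lower {-1/3}, prefactor 7/11. Verdict: terminating at k = 2: the factor (-2)_k kills every later term; summing the 3 survivors is exact. Its exact value is -2639/648.

Key step: t_0 being 7/11, the running product (C = 7/11) telescopes to a rising factorial.
Adjacent-term ratio: r(k) = (-5/9) * (k-2) (k+7/6) / [(k-1/3) (k+1)] ; factor over Q: parameters, x = (-5/9), and C = 7/11.


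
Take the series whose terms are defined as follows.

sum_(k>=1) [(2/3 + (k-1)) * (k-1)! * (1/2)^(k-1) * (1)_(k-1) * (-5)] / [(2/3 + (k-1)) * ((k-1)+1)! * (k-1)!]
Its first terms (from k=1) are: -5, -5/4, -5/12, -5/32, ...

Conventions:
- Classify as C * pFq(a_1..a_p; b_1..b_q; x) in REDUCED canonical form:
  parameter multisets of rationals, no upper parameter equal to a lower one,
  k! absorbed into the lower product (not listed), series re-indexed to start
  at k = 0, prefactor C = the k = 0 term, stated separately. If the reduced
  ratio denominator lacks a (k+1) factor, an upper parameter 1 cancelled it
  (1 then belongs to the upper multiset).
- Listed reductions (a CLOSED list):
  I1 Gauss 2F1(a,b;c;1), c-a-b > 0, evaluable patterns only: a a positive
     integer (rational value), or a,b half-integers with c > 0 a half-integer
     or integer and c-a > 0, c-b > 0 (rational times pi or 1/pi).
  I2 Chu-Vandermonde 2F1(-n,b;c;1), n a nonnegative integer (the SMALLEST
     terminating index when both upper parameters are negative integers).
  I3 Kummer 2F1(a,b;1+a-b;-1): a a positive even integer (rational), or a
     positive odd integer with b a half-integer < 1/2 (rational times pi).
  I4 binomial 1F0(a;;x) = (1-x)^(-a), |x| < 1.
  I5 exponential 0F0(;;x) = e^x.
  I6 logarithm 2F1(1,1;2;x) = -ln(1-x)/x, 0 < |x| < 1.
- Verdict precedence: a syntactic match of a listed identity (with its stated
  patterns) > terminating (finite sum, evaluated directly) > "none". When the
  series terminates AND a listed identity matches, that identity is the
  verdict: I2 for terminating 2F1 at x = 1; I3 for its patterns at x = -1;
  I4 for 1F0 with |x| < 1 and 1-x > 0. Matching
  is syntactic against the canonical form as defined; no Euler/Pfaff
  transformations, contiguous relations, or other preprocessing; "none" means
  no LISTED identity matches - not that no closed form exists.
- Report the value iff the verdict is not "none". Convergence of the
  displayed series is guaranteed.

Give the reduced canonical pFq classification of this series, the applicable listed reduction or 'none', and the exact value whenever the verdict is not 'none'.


The series (x = 1/2) is 2F1: upper {1, 1}, lower {2}, prefactor -5. Verdict: the I6 logarithm reduction fires (the logarithm: parameters (1,1;2), x = 1/2). Its exact value is 10 * ln(1/2).

First insight: t_0 = -5 here, and the factorial ratio (prefactor -5) (k+a-1)!/(a-1)! is a rising factorial (a)_k.
Adjacent-term ratio: r(k) = (1/2) * (k+1) (k+1) / [(k+2) (k+1)] - poly over poly, x = (1/2) from leading terms; C = -5 at k = 0.


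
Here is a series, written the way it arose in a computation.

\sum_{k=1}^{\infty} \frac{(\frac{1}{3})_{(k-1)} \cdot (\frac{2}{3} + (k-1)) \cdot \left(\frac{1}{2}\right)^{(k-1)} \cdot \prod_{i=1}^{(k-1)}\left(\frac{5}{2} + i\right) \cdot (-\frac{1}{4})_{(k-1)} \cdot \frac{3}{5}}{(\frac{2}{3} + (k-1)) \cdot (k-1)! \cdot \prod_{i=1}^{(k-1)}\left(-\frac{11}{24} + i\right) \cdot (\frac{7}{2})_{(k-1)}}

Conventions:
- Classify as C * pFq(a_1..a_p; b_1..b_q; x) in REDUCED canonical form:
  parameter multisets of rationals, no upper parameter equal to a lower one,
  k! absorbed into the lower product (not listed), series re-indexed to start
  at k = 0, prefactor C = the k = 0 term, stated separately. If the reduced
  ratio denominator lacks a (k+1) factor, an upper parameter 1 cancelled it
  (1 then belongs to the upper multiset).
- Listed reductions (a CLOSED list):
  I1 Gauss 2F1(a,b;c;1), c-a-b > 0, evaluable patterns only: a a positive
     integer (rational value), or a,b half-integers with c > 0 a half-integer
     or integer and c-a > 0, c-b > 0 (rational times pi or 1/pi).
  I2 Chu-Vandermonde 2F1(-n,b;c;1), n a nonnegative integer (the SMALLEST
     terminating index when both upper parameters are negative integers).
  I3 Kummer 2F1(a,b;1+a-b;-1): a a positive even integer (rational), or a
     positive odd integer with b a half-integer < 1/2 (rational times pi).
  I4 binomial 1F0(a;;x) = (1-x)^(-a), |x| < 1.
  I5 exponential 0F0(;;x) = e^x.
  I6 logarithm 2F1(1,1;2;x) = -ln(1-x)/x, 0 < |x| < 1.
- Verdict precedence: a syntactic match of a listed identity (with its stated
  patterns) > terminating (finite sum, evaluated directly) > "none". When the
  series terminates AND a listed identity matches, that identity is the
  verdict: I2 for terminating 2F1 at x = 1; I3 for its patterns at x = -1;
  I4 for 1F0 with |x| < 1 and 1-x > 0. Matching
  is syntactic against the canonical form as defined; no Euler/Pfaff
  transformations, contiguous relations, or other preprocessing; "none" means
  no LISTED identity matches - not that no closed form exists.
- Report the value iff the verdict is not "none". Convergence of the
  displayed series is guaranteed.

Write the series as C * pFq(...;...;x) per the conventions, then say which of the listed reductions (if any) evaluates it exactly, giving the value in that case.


With C = \frac{3}{5}: the canonical form is 2F1(-\frac{1}{4}, \frac{1}{3}; \frac{13}{24}; \frac{1}{2}). Verdict: none here - no I1-I6 shape fits x = \frac{1}{2} with lower {\frac{13}{24}}.

Key step: with t_0 = \frac{3}{5}, the parameter 7/2 appears in both the upper and lower lists and cancels (alongside the other common factor).
Step ratio: r(k) = \frac{1}{2} * (k-\frac{1}{4}) (k+\frac{1}{3}) / [(k+\frac{13}{24}) (k+1)] - rational; roots negated = parameters, x = \frac{1}{2}, C = \frac{3}{5}.


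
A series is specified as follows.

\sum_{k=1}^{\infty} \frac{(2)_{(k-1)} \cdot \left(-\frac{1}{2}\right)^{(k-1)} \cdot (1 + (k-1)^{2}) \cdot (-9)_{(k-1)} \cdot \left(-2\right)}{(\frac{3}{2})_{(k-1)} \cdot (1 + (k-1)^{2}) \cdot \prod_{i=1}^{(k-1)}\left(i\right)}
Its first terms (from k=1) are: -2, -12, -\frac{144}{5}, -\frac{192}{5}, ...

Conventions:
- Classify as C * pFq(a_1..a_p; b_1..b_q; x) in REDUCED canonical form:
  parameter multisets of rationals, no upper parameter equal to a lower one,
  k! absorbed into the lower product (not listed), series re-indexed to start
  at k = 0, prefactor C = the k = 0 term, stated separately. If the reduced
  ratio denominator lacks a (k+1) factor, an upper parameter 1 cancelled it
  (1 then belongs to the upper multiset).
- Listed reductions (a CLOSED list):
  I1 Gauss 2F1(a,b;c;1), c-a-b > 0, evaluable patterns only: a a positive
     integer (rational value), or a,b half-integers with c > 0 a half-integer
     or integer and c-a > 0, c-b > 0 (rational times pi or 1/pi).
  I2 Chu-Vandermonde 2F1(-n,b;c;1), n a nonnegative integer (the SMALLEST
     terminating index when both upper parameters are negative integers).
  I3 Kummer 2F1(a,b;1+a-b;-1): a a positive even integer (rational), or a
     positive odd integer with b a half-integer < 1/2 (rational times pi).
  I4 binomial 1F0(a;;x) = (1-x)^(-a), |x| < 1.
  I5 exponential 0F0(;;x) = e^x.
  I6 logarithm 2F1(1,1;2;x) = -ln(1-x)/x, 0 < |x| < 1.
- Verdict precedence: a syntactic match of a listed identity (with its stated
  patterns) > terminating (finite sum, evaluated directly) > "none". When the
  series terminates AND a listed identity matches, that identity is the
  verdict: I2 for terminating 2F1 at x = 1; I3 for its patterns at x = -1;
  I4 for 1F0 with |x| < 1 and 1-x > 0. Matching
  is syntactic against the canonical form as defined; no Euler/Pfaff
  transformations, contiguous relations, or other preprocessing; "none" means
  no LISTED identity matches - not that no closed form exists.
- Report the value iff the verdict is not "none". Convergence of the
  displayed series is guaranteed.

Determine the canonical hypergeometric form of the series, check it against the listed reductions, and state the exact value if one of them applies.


With C = -2: the canonical form is 2F1(-9, 2; \frac{3}{2}; -\frac{1}{2}). Verdict: terminating - no listed pattern fits, but -9 in the upper list cuts the series at k = 9; direct evaluation. Value: -\frac{2908922}{20995}.

The tell: x = -\frac{1}{2} and striking the common factor k^2 + 1 reduces the term (C = -2).
Adjacent-term ratio: r(k) = -\frac{1}{2} * (k-9) (k+2) / [(k+\frac{3}{2}) (k+1)] - rational in k. x = -\frac{1}{2}; t_0 = -2; negate the roots.
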